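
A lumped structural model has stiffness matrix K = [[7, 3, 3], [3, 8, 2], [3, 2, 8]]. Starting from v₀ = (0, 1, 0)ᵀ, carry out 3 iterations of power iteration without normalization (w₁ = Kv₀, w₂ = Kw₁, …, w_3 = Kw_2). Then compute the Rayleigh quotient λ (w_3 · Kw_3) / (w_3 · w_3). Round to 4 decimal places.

λ ≈ 12.8962

w1 = Kv₀ = (7·0 + 3·1 + 3·0; 3·0 + 8·1 + 2·0; 3·0 + 2·1 + 8·0) = (3, 8, 2)
w2 = Kw1 = (7·3 + 3·8 + 3·2; 3·3 + 8·8 + 2·2; 3·3 + 2·8 + 8·2) = (51, 77, 41)
w3 = Kw2 = (711, 851, 635)
Kw3 = (9435, 10211, 8915)
w3·Kw3 = 711·9435 + 851·10211 + 635·8915 = 21058871; w3·w3 = 711·711 + 851·851 + 635·635 = 1632947
λ ≈ 21058871/1632947 = 12.8962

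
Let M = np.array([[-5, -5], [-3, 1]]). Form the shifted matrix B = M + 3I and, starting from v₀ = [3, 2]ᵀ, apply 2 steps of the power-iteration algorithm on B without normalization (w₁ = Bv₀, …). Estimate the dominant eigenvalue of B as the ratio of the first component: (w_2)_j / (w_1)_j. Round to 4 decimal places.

μ ≈ -2.3125

B = M + 3I has rows (-2, -5); (-3, 4)
w1 = Bv₀ = ((-2)·3 + (-5)·2; (-3)·3 + 4·2) = (-16, -1)
w2 = Bw1 = ((-2)·(-16) + (-5)·(-1); (-3)·(-16) + 4·(-1)) = (37, 44)
Ratio: 37/-16 = -2.3125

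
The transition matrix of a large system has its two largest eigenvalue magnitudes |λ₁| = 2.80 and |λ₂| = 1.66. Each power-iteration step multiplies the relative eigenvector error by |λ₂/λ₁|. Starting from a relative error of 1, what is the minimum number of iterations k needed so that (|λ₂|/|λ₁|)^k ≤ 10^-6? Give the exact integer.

|λ₂/λ₁| = 1.66/2.80 = 0.59286
Need k ≥ ln(10^-6) / ln(0.59286) = -13.8155 / -0.5228 ≈ 26.426
Smallest integer k satisfying the bound: 27

27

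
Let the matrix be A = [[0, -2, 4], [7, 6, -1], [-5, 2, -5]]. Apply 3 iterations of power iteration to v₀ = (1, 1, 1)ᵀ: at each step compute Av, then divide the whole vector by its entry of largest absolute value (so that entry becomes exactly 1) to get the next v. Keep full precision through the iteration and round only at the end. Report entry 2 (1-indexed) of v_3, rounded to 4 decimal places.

Av0 = (2.00000, 12.00000, -8.00000); divide by 12.00000 → v1 = (0.16667, 1.00000, -0.66667)
Av1 = (-4.66667, 7.83333, 4.50000); divide by 7.83333 → v2 = (-0.59574, 1.00000, 0.57447)
Av2 = (0.29787, 1.25532, 2.10638); divide by 2.10638 → v3 = (0.14141, 0.59596, 1.00000)
Requested entry of v3: 118/198 = 0.5960

0.5960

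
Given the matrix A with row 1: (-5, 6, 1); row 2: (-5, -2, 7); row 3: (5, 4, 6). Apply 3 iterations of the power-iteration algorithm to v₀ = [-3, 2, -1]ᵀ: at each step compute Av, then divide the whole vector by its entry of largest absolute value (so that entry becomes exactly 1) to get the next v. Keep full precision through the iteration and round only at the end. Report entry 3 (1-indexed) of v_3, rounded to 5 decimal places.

-0.72139

Av0 = (26.000000, 4.000000, -13.000000); divide by 26.000000 → v1 = (1.000000, 0.153846, -0.500000)
Av1 = (-4.576923, -8.807692, 2.615385); divide by -8.807692 → v2 = (0.519651, 1.000000, -0.296943)
Av2 = (3.104803, -6.676856, 4.816594); divide by -6.676856 → v3 = (-0.465010, 1.000000, -0.721387)
Requested entry of v3: -1103/1529 = -0.72139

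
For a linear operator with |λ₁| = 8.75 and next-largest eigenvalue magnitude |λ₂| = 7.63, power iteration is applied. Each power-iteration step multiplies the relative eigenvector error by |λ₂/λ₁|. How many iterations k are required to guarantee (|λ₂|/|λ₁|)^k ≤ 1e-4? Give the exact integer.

|λ₂/λ₁| = 7.63/8.75 = 0.87200
Need k ≥ ln(1e-4) / ln(0.87200) = -9.2103 / -0.1370 ≈ 67.246
Smallest integer k satisfying the bound: 68

68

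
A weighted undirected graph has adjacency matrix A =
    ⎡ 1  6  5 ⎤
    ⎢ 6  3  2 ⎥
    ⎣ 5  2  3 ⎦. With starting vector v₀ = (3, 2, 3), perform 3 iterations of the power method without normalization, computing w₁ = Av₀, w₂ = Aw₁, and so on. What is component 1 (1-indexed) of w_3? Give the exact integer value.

w1 = Av₀ = (1·3 + 6·2 + 5·3; 6·3 + 3·2 + 2·3; 5·3 + 2·2 + 3·3) = (30, 30, 28)
w2 = Aw1 = (1·30 + 6·30 + 5·28; 6·30 + 3·30 + 2·28; 5·30 + 2·30 + 3·28) = (350, 326, 294)
w3 = Aw2 = (3776, 3666, 3284)
The requested component of w3 is 3776.

3776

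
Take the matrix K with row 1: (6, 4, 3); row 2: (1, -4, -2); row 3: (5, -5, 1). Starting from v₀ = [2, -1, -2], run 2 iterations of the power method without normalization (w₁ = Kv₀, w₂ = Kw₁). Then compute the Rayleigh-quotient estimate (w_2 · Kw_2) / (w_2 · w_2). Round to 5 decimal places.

w1 = Kv₀ = (6·2 + 4·(-1) + 3·(-2); 1·2 + (-4)·(-1) + (-2)·(-2); 5·2 + (-5)·(-1) + 1·(-2)) = (2, 10, 13)
w2 = Kw1 = (6·2 + 4·10 + 3·13; 1·2 + (-4)·10 + (-2)·13; 5·2 + (-5)·10 + 1·13) = (91, -64, -27)
Kw2 = (209, 401, 748)
w2·Kw2 = 91·209 + (-64)·401 + (-27)·748 = -26841; w2·w2 = 91·91 + (-64)·(-64) + (-27)·(-27) = 13106
λ ≈ -26841/13106 = -2.04799

-2.04799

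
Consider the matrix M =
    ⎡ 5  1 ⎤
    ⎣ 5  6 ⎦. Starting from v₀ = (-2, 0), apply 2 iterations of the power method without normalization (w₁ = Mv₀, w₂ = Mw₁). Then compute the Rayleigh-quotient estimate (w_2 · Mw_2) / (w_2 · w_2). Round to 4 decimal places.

λ ≈ 8.2930

w1 = Mv₀ = (5·(-2) + 1·0; 5·(-2) + 6·0) = (-10, -10)
w2 = Mw1 = (5·(-10) + 1·(-10); 5·(-10) + 6·(-10)) = (-60, -110)
Mw2 = (-410, -960)
w2·Mw2 = (-60)·(-410) + (-110)·(-960) = 130200; w2·w2 = (-60)·(-60) + (-110)·(-110) = 15700
λ ≈ 130200/15700 = 8.2930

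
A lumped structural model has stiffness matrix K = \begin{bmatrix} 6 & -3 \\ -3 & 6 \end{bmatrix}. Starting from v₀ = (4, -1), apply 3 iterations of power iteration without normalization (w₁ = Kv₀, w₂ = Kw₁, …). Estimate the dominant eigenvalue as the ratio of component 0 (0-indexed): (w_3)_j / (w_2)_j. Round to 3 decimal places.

λ ≈ 8.625

w1 = Kv₀ = (6·4 + (-3)·(-1); (-3)·4 + 6·(-1)) = (27, -18)
w2 = Kw1 = (6·27 + (-3)·(-18); (-3)·27 + 6·(-18)) = (216, -189)
w3 = Kw2 = (1863, -1782)
Ratio at component: 1863 / 216 = 8.625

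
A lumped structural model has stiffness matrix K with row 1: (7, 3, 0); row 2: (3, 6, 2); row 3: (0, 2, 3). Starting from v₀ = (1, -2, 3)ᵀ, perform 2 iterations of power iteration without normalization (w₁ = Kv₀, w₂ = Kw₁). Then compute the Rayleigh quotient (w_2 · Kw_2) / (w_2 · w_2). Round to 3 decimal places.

w1 = Kv₀ = (7·1 + 3·(-2) + 0·3; 3·1 + 6·(-2) + 2·3; 0·1 + 2·(-2) + 3·3) = (1, -3, 5)
w2 = Kw1 = (7·1 + 3·(-3) + 0·5; 3·1 + 6·(-3) + 2·5; 0·1 + 2·(-3) + 3·5) = (-2, -5, 9)
Kw2 = (-29, -18, 17)
w2·Kw2 = (-2)·(-29) + (-5)·(-18) + 9·17 = 301; w2·w2 = (-2)·(-2) + (-5)·(-5) + 9·9 = 110
λ ≈ 301/110 = 2.736

2.736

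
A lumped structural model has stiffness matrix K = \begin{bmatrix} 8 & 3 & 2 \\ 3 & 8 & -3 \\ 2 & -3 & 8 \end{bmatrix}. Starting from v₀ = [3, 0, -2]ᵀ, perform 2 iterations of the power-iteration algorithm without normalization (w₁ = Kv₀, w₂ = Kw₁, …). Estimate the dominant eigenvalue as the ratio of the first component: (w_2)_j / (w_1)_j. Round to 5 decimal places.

w1 = Kv₀ = (8·3 + 3·0 + 2·(-2); 3·3 + 8·0 + (-3)·(-2); 2·3 + (-3)·0 + 8·(-2)) = (20, 15, -10)
w2 = Kw1 = (8·20 + 3·15 + 2·(-10); 3·20 + 8·15 + (-3)·(-10); 2·20 + (-3)·15 + 8·(-10)) = (185, 210, -85)
Ratio at component: 185 / 20 = 9.25000

λ ≈ 9.25000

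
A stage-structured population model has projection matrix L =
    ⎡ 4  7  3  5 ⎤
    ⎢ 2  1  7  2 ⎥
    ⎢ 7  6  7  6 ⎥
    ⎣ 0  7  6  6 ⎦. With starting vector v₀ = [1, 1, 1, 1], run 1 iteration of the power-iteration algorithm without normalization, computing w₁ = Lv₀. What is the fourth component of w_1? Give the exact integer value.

19

w1 = Lv₀ = (4·1 + 7·1 + 3·1 + 5·1; 2·1 + 1·1 + 7·1 + 2·1; 7·1 + 6·1 + 7·1 + 6·1; 0·1 + 7·1 + 6·1 + 6·1) = (19, 12, 26, 19)
The requested component of w1 is 19.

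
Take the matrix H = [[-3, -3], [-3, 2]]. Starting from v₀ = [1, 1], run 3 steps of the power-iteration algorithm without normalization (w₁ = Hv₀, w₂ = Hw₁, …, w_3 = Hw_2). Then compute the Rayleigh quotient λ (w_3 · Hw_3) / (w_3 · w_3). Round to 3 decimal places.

w1 = Hv₀ = ((-3)·1 + (-3)·1; (-3)·1 + 2·1) = (-6, -1)
w2 = Hw1 = ((-3)·(-6) + (-3)·(-1); (-3)·(-6) + 2·(-1)) = (21, 16)
w3 = Hw2 = (-111, -31)
Hw3 = (426, 271)
w3·Hw3 = (-111)·426 + (-31)·271 = -55687; w3·w3 = (-111)·(-111) + (-31)·(-31) = 13282
λ ≈ -55687/13282 = -4.193

λ ≈ -4.193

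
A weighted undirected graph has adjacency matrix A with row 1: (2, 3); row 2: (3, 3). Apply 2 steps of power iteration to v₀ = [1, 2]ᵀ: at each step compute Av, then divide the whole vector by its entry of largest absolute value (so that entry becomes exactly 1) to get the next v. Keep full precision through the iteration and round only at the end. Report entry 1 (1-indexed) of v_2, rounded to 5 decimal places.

Av0 = (8.000000, 9.000000); divide by 9.000000 → v1 = (0.888889, 1.000000)
Av1 = (4.777778, 5.666667); divide by 5.666667 → v2 = (0.843137, 1.000000)
Requested entry of v2: 43/51 = 0.84314

0.84314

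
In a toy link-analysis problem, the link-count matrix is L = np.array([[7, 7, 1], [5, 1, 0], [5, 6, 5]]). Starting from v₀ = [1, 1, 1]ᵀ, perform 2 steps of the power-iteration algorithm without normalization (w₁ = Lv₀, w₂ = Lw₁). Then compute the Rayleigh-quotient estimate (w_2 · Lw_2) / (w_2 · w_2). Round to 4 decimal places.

w1 = Lv₀ = (7·1 + 7·1 + 1·1; 5·1 + 1·1 + 0·1; 5·1 + 6·1 + 5·1) = (15, 6, 16)
w2 = Lw1 = (7·15 + 7·6 + 1·16; 5·15 + 1·6 + 0·16; 5·15 + 6·6 + 5·16) = (163, 81, 191)
Lw2 = (1899, 896, 2256)
w2·Lw2 = 163·1899 + 81·896 + 191·2256 = 813009; w2·w2 = 163·163 + 81·81 + 191·191 = 69611
λ ≈ 813009/69611 = 11.6793

λ ≈ 11.6793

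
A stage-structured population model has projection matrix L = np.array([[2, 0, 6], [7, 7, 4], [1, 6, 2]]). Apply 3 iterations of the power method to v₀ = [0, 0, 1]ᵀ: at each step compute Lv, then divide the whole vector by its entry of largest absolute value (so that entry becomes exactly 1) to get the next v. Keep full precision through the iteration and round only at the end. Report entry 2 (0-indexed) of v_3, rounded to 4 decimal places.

0.6588

Lv0 = (6.00000, 4.00000, 2.00000); divide by 6.00000 → v1 = (1.00000, 0.66667, 0.33333)
Lv1 = (4.00000, 13.00000, 5.66667); divide by 13.00000 → v2 = (0.30769, 1.00000, 0.43590)
Lv2 = (3.23077, 10.89744, 7.17949); divide by 10.89744 → v3 = (0.29647, 1.00000, 0.65882)
Requested entry of v3: 560/850 = 0.6588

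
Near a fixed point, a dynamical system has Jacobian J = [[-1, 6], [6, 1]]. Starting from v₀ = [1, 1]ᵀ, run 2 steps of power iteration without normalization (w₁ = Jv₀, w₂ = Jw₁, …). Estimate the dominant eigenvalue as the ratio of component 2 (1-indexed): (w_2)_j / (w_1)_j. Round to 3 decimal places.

w1 = Jv₀ = ((-1)·1 + 6·1; 6·1 + 1·1) = (5, 7)
w2 = Jw1 = ((-1)·5 + 6·7; 6·5 + 1·7) = (37, 37)
Ratio at component: 37 / 7 = 5.286

5.286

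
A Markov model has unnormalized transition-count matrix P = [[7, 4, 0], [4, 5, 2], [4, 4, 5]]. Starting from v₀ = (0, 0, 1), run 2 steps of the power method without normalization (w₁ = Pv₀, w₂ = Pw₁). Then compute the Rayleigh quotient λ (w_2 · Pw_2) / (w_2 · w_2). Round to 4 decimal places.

λ ≈ 9.1365

w1 = Pv₀ = (7·0 + 4·0 + 0·1; 4·0 + 5·0 + 2·1; 4·0 + 4·0 + 5·1) = (0, 2, 5)
w2 = Pw1 = (7·0 + 4·2 + 0·5; 4·0 + 5·2 + 2·5; 4·0 + 4·2 + 5·5) = (8, 20, 33)
Pw2 = (136, 198, 277)
w2·Pw2 = 8·136 + 20·198 + 33·277 = 14189; w2·w2 = 8·8 + 20·20 + 33·33 = 1553
λ ≈ 14189/1553 = 9.1365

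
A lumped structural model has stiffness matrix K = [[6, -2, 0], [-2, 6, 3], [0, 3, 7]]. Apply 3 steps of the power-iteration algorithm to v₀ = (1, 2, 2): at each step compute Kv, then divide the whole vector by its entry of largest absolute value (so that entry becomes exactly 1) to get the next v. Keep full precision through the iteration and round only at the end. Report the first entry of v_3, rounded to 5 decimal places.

-0.23928

Kv0 = (2.000000, 16.000000, 20.000000); divide by 20.000000 → v1 = (0.100000, 0.800000, 1.000000)
Kv1 = (-1.000000, 7.600000, 9.400000); divide by 9.400000 → v2 = (-0.106383, 0.808511, 1.000000)
Kv2 = (-2.255319, 8.063830, 9.425532); divide by 9.425532 → v3 = (-0.239278, 0.855530, 1.000000)
Requested entry of v3: -424/1772 = -0.23928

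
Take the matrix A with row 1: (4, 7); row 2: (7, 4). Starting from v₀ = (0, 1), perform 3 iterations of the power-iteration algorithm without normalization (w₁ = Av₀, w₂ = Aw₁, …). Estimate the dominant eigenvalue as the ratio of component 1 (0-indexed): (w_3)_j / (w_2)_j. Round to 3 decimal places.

w1 = Av₀ = (4·0 + 7·1; 7·0 + 4·1) = (7, 4)
w2 = Aw1 = (4·7 + 7·4; 7·7 + 4·4) = (56, 65)
w3 = Aw2 = (679, 652)
Ratio at component: 652 / 65 = 10.031

10.031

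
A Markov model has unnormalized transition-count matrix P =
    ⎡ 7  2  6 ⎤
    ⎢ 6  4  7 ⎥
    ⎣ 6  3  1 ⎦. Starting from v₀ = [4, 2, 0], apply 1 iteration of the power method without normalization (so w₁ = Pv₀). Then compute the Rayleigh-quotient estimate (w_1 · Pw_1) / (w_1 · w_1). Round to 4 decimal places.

λ ≈ 14.0692

w1 = Pv₀ = (7·4 + 2·2 + 6·0; 6·4 + 4·2 + 7·0; 6·4 + 3·2 + 1·0) = (32, 32, 30)
Pw1 = (468, 530, 318)
w1·Pw1 = 32·468 + 32·530 + 30·318 = 41476; w1·w1 = 32·32 + 32·32 + 30·30 = 2948
λ ≈ 41476/2948 = 14.0692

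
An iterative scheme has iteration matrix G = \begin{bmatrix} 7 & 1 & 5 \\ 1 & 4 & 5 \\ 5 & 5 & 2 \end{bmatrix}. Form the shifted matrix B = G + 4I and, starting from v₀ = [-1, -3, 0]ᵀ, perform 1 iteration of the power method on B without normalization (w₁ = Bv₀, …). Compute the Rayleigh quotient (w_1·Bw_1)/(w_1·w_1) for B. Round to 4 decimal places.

14.7879

B = G + 4I has rows (11, 1, 5); (1, 8, 5); (5, 5, 6)
w1 = Bv₀ = (11·(-1) + 1·(-3) + 5·0; 1·(-1) + 8·(-3) + 5·0; 5·(-1) + 5·(-3) + 6·0) = (-14, -25, -20)
Bw1 = (-279, -314, -315)
w1·Bw1 = 18056; w1·w1 = 1221; μ ≈ 18056/1221 = 14.7879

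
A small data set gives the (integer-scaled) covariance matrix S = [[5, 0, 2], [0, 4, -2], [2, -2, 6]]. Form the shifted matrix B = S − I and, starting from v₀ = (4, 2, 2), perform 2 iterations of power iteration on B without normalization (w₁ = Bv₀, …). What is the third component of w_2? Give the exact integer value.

106

B = S − I has rows (4, 0, 2); (0, 3, -2); (2, -2, 5)
w1 = Bv₀ = (4·4 + 0·2 + 2·2; 0·4 + 3·2 + (-2)·2; 2·4 + (-2)·2 + 5·2) = (20, 2, 14)
w2 = Bw1 = (4·20 + 0·2 + 2·14; 0·20 + 3·2 + (-2)·14; 2·20 + (-2)·2 + 5·14) = (108, -22, 106)
Requested component of w2: 106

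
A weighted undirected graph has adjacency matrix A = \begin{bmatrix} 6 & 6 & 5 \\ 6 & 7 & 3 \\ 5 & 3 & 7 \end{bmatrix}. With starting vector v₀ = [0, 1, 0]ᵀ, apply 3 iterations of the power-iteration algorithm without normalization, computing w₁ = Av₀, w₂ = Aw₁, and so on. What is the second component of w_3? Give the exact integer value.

1432

w1 = Av₀ = (6, 7, 3)
w2 = Aw1 = (93, 94, 72)
w3 = Aw2 = (1482, 1432, 1251)
The requested component of w3 is 1432.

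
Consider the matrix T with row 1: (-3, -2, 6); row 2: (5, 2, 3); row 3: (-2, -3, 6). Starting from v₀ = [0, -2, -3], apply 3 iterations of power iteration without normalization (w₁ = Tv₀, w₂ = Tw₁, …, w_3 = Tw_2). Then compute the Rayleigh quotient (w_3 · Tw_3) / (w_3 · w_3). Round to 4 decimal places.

w1 = Tv₀ = (-14, -13, -12)
w2 = Tw1 = (-4, -132, -5)
w3 = Tw2 = (246, -299, 374)
Tw3 = (2104, 1754, 2649)
w3·Tw3 = 246·2104 + (-299)·1754 + 374·2649 = 983864; w3·w3 = 246·246 + (-299)·(-299) + 374·374 = 289793
λ ≈ 983864/289793 = 3.3951

λ ≈ 3.3951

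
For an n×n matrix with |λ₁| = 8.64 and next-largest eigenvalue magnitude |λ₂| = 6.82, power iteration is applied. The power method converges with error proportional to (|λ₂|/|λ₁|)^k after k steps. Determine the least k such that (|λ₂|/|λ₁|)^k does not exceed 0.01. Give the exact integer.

20

|λ₂/λ₁| = 6.82/8.64 = 0.78935
Need k ≥ ln(0.01) / ln(0.78935) = -4.6052 / -0.2365 ≈ 19.469
Smallest integer k satisfying the bound: 20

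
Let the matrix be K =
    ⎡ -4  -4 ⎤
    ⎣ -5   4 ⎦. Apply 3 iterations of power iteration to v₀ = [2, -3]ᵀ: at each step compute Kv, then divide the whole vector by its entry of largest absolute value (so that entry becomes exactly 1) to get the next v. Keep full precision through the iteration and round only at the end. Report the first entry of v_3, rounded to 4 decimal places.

Kv0 = (4.00000, -22.00000); divide by -22.00000 → v1 = (-0.18182, 1.00000)
Kv1 = (-3.27273, 4.90909); divide by 4.90909 → v2 = (-0.66667, 1.00000)
Kv2 = (-1.33333, 7.33333); divide by 7.33333 → v3 = (-0.18182, 1.00000)
Requested entry of v3: 144/-792 = -0.1818

-0.1818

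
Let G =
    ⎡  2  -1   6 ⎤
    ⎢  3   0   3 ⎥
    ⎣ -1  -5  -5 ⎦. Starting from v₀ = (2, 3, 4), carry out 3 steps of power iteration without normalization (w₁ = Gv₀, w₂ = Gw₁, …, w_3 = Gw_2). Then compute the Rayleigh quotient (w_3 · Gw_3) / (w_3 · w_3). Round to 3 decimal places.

w1 = Gv₀ = (25, 18, -37)
w2 = Gw1 = (-190, -36, 70)
w3 = Gw2 = (76, -360, 20)
Gw3 = (632, 288, 1624)
w3·Gw3 = 76·632 + (-360)·288 + 20·1624 = -23168; w3·w3 = 76·76 + (-360)·(-360) + 20·20 = 135776
λ ≈ -23168/135776 = -0.171

λ ≈ -0.171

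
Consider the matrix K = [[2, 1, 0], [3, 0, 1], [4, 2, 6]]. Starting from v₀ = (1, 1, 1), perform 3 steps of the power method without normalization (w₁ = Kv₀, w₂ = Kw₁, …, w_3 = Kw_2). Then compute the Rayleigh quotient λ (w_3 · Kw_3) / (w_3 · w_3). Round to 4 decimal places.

λ ≈ 6.6212

w1 = Kv₀ = (2·1 + 1·1 + 0·1; 3·1 + 0·1 + 1·1; 4·1 + 2·1 + 6·1) = (3, 4, 12)
w2 = Kw1 = (2·3 + 1·4 + 0·12; 3·3 + 0·4 + 1·12; 4·3 + 2·4 + 6·12) = (10, 21, 92)
w3 = Kw2 = (41, 122, 634)
Kw3 = (204, 757, 4212)
w3·Kw3 = 41·204 + 122·757 + 634·4212 = 2771126; w3·w3 = 41·41 + 122·122 + 634·634 = 418521
λ ≈ 2771126/418521 = 6.6212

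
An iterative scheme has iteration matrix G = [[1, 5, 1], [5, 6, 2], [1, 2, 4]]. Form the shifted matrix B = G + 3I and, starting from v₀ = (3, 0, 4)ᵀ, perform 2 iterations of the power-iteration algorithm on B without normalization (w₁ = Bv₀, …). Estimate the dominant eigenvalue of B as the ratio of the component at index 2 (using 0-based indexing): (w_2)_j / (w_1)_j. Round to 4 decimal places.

B = G + 3I has rows (4, 5, 1); (5, 9, 2); (1, 2, 7)
w1 = Bv₀ = (16, 23, 31)
w2 = Bw1 = (210, 349, 279)
Ratio: 279/31 = 9.0000

9.0000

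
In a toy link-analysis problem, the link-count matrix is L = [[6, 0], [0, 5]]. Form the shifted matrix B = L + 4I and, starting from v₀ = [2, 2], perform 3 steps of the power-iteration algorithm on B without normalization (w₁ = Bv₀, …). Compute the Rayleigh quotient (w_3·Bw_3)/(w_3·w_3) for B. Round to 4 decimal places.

B = L + 4I has rows (10, 0); (0, 9)
w1 = Bv₀ = (10·2 + 0·2; 0·2 + 9·2) = (20, 18)
w2 = Bw1 = (10·20 + 0·18; 0·20 + 9·18) = (200, 162)
w3 = Bw2 = (2000, 1458)
Bw3 = (20000, 13122)
w3·Bw3 = 59131876; w3·w3 = 6125764; μ ≈ 59131876/6125764 = 9.6530

9.6530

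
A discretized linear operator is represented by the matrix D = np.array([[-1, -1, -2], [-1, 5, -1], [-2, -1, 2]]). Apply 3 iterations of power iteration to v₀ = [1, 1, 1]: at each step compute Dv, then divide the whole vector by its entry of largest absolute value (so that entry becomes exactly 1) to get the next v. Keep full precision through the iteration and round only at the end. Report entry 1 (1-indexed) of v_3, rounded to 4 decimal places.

Dv0 = (-4.00000, 3.00000, -1.00000); divide by -4.00000 → v1 = (1.00000, -0.75000, 0.25000)
Dv1 = (-0.75000, -5.00000, -0.75000); divide by -5.00000 → v2 = (0.15000, 1.00000, 0.15000)
Dv2 = (-1.45000, 4.70000, -1.00000); divide by 4.70000 → v3 = (-0.30851, 1.00000, -0.21277)
Requested entry of v3: -29/94 = -0.3085

-0.3085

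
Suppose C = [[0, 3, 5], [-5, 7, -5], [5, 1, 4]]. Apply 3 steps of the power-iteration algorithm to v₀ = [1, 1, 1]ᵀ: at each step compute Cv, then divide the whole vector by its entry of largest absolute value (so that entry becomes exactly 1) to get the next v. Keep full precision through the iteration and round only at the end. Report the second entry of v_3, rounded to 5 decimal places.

1.00000

Cv0 = (8.000000, -3.000000, 10.000000); divide by 10.000000 → v1 = (0.800000, -0.300000, 1.000000)
Cv1 = (4.100000, -11.100000, 7.700000); divide by -11.100000 → v2 = (-0.369369, 1.000000, -0.693694)
Cv2 = (-0.468468, 12.315315, -3.621622); divide by 12.315315 → v3 = (-0.038040, 1.000000, -0.294075)
Requested entry of v3: -1367/-1367 = 1.00000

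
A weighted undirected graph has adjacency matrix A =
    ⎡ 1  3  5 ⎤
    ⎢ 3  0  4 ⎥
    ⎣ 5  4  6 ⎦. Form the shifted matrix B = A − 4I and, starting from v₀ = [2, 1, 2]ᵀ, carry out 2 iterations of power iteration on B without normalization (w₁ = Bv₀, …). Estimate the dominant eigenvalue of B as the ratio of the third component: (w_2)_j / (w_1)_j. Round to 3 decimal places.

6.167

B = A − 4I has rows (-3, 3, 5); (3, -4, 4); (5, 4, 2)
w1 = Bv₀ = ((-3)·2 + 3·1 + 5·2; 3·2 + (-4)·1 + 4·2; 5·2 + 4·1 + 2·2) = (7, 10, 18)
w2 = Bw1 = ((-3)·7 + 3·10 + 5·18; 3·7 + (-4)·10 + 4·18; 5·7 + 4·10 + 2·18) = (99, 53, 111)
Ratio: 111/18 = 6.167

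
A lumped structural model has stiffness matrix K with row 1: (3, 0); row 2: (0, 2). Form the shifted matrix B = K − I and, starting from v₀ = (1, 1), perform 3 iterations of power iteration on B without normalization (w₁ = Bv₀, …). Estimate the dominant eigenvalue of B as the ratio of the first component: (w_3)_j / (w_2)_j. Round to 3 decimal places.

B = K − I has rows (2, 0); (0, 1)
w1 = Bv₀ = (2·1 + 0·1; 0·1 + 1·1) = (2, 1)
w2 = Bw1 = (2·2 + 0·1; 0·2 + 1·1) = (4, 1)
w3 = Bw2 = (8, 1)
Ratio: 8/4 = 2.000

μ ≈ 2.000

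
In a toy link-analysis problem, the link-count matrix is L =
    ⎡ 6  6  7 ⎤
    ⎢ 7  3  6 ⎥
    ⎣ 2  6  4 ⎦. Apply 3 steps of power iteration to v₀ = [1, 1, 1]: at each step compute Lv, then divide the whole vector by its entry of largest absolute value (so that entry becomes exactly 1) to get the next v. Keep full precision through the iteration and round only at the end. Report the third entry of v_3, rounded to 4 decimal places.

0.6220

Lv0 = (19.00000, 16.00000, 12.00000); divide by 19.00000 → v1 = (1.00000, 0.84211, 0.63158)
Lv1 = (15.47368, 13.31579, 9.57895); divide by 15.47368 → v2 = (1.00000, 0.86054, 0.61905)
Lv2 = (15.49660, 13.29592, 9.63946); divide by 15.49660 → v3 = (1.00000, 0.85799, 0.62204)
Requested entry of v3: 2834/4556 = 0.6220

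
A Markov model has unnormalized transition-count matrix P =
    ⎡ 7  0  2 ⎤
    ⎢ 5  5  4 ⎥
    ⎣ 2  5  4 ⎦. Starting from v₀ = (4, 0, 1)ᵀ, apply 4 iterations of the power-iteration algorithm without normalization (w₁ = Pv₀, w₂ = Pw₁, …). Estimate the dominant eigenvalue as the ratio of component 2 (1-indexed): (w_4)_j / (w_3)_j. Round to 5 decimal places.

11.08660

w1 = Pv₀ = (30, 24, 12)
w2 = Pw1 = (234, 318, 228)
w3 = Pw2 = (2094, 3672, 2970)
w4 = Pw3 = (20598, 40710, 34428)
Ratio at component: 40710 / 3672 = 11.08660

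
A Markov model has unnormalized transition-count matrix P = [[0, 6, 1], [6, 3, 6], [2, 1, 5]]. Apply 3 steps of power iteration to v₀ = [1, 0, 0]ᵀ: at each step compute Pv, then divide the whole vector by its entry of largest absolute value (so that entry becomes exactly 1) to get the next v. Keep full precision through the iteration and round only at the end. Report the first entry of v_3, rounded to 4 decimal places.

0.4734

Pv0 = (0.00000, 6.00000, 2.00000); divide by 6.00000 → v1 = (0.00000, 1.00000, 0.33333)
Pv1 = (6.33333, 5.00000, 2.66667); divide by 6.33333 → v2 = (1.00000, 0.78947, 0.42105)
Pv2 = (5.15789, 10.89474, 4.89474); divide by 10.89474 → v3 = (0.47343, 1.00000, 0.44928)
Requested entry of v3: 196/414 = 0.4734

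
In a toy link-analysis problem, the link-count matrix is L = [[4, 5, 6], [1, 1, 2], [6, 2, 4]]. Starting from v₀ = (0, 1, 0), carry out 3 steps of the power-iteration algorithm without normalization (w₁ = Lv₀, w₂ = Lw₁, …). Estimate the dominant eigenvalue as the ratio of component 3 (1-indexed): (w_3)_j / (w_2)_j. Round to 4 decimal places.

w1 = Lv₀ = (5, 1, 2)
w2 = Lw1 = (37, 10, 40)
w3 = Lw2 = (438, 127, 402)
Ratio at component: 402 / 40 = 10.0500

10.0500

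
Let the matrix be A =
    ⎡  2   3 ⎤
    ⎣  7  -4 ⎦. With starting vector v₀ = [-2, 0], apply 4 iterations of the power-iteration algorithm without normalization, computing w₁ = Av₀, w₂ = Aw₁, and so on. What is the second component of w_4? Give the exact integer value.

1736

w1 = Av₀ = (-4, -14)
w2 = Aw1 = (-50, 28)
w3 = Aw2 = (-16, -462)
w4 = Aw3 = (-1418, 1736)
The requested component of w4 is 1736.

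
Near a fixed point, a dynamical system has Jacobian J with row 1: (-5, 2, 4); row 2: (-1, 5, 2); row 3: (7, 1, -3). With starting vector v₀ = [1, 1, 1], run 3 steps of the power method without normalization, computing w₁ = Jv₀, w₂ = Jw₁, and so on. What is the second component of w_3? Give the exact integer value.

164

w1 = Jv₀ = ((-5)·1 + 2·1 + 4·1; (-1)·1 + 5·1 + 2·1; 7·1 + 1·1 + (-3)·1) = (1, 6, 5)
w2 = Jw1 = ((-5)·1 + 2·6 + 4·5; (-1)·1 + 5·6 + 2·5; 7·1 + 1·6 + (-3)·5) = (27, 39, -2)
w3 = Jw2 = (-65, 164, 234)
The requested component of w3 is 164.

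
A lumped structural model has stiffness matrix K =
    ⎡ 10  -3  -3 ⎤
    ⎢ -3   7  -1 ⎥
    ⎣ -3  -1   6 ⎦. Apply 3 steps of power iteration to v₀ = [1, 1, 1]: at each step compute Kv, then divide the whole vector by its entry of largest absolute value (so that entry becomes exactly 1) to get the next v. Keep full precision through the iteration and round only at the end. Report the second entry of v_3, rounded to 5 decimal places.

Kv0 = (4.000000, 3.000000, 2.000000); divide by 4.000000 → v1 = (1.000000, 0.750000, 0.500000)
Kv1 = (6.250000, 1.750000, -0.750000); divide by 6.250000 → v2 = (1.000000, 0.280000, -0.120000)
Kv2 = (9.520000, -0.920000, -4.000000); divide by 9.520000 → v3 = (1.000000, -0.096639, -0.420168)
Requested entry of v3: -23/238 = -0.09664

-0.09664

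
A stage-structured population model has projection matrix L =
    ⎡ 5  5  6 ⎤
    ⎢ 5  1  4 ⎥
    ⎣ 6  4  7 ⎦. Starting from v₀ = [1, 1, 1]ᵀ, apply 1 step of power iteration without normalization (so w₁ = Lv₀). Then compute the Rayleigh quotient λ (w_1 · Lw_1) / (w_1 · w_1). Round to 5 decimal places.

14.92558

w1 = Lv₀ = (16, 10, 17)
Lw1 = (232, 158, 255)
w1·Lw1 = 16·232 + 10·158 + 17·255 = 9627; w1·w1 = 16·16 + 10·10 + 17·17 = 645
λ ≈ 9627/645 = 14.92558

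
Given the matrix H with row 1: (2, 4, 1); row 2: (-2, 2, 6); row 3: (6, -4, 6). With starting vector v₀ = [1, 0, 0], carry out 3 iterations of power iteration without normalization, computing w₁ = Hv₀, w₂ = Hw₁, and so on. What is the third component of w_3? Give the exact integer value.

w1 = Hv₀ = (2·1 + 4·0 + 1·0; (-2)·1 + 2·0 + 6·0; 6·1 + (-4)·0 + 6·0) = (2, -2, 6)
w2 = Hw1 = (2·2 + 4·(-2) + 1·6; (-2)·2 + 2·(-2) + 6·6; 6·2 + (-4)·(-2) + 6·6) = (2, 28, 56)
w3 = Hw2 = (172, 388, 236)
The requested component of w3 is 236.

236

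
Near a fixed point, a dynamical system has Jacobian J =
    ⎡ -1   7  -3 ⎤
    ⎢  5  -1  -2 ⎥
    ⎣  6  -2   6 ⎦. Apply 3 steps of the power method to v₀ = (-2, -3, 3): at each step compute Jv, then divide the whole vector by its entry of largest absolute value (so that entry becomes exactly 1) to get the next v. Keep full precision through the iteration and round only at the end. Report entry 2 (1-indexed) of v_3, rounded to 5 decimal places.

Jv0 = (-28.000000, -13.000000, 12.000000); divide by -28.000000 → v1 = (1.000000, 0.464286, -0.428571)
Jv1 = (3.535714, 5.392857, 2.500000); divide by 5.392857 → v2 = (0.655629, 1.000000, 0.463576)
Jv2 = (4.953642, 1.350993, 4.715232); divide by 4.953642 → v3 = (1.000000, 0.272727, 0.951872)
Requested entry of v3: -204/-748 = 0.27273

0.27273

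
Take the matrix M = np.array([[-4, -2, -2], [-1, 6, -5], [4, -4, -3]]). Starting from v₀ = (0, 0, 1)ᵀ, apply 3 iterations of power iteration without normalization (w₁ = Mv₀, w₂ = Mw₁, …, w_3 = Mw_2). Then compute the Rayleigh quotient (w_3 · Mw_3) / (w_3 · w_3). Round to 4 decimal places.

λ ≈ 4.0724

w1 = Mv₀ = ((-4)·0 + (-2)·0 + (-2)·1; (-1)·0 + 6·0 + (-5)·1; 4·0 + (-4)·0 + (-3)·1) = (-2, -5, -3)
w2 = Mw1 = ((-4)·(-2) + (-2)·(-5) + (-2)·(-3); (-1)·(-2) + 6·(-5) + (-5)·(-3); 4·(-2) + (-4)·(-5) + (-3)·(-3)) = (24, -13, 21)
w3 = Mw2 = (-112, -207, 85)
Mw3 = (692, -1555, 125)
w3·Mw3 = (-112)·692 + (-207)·(-1555) + 85·125 = 255006; w3·w3 = (-112)·(-112) + (-207)·(-207) + 85·85 = 62618
λ ≈ 255006/62618 = 4.0724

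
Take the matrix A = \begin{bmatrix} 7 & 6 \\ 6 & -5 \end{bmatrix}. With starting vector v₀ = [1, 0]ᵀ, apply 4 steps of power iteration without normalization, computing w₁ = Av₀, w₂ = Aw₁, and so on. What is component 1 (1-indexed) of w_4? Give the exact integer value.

w1 = Av₀ = (7·1 + 6·0; 6·1 + (-5)·0) = (7, 6)
w2 = Aw1 = (7·7 + 6·6; 6·7 + (-5)·6) = (85, 12)
w3 = Aw2 = (667, 450)
w4 = Aw3 = (7369, 1752)
The requested component of w4 is 7369.

7369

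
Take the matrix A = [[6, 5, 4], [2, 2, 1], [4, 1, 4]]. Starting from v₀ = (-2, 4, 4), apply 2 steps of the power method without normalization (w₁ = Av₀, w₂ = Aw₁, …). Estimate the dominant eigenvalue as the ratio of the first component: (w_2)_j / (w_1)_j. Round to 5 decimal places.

9.66667

w1 = Av₀ = (24, 8, 12)
w2 = Aw1 = (232, 76, 152)
Ratio at component: 232 / 24 = 9.66667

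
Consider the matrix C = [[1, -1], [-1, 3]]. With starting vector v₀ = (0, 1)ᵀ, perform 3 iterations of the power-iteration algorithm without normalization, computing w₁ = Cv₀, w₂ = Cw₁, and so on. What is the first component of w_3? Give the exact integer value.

w1 = Cv₀ = (1·0 + (-1)·1; (-1)·0 + 3·1) = (-1, 3)
w2 = Cw1 = (1·(-1) + (-1)·3; (-1)·(-1) + 3·3) = (-4, 10)
w3 = Cw2 = (-14, 34)
The requested component of w3 is -14.

-14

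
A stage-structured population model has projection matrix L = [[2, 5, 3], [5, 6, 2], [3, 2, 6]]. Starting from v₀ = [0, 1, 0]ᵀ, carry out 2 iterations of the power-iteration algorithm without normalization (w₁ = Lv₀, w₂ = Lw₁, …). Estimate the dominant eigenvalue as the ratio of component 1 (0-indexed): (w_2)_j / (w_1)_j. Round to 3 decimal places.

10.833

w1 = Lv₀ = (5, 6, 2)
w2 = Lw1 = (46, 65, 39)
Ratio at component: 65 / 6 = 10.833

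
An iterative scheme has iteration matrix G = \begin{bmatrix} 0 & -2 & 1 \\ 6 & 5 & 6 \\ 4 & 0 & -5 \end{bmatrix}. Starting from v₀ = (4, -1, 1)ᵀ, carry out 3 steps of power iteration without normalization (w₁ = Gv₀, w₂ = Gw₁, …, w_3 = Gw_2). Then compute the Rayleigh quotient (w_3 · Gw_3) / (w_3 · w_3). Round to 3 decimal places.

1.057

w1 = Gv₀ = (0·4 + (-2)·(-1) + 1·1; 6·4 + 5·(-1) + 6·1; 4·4 + 0·(-1) + (-5)·1) = (3, 25, 11)
w2 = Gw1 = (0·3 + (-2)·25 + 1·11; 6·3 + 5·25 + 6·11; 4·3 + 0·25 + (-5)·11) = (-39, 209, -43)
w3 = Gw2 = (-461, 553, 59)
Gw3 = (-1047, 353, -2139)
w3·Gw3 = (-461)·(-1047) + 553·353 + 59·(-2139) = 551675; w3·w3 = (-461)·(-461) + 553·553 + 59·59 = 521811
λ ≈ 551675/521811 = 1.057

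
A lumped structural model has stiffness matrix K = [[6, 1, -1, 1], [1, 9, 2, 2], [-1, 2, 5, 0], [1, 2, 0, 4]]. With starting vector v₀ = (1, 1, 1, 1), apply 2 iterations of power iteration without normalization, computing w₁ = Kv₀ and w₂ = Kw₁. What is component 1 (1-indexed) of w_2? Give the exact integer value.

57

w1 = Kv₀ = (7, 14, 6, 7)
w2 = Kw1 = (57, 159, 51, 63)
The requested component of w2 is 57.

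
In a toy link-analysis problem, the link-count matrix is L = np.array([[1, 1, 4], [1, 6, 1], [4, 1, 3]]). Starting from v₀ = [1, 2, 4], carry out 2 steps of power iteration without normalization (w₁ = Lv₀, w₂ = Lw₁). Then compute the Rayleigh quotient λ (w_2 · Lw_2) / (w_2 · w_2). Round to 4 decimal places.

7.4213

w1 = Lv₀ = (19, 17, 18)
w2 = Lw1 = (108, 139, 147)
Lw2 = (835, 1089, 1012)
w2·Lw2 = 108·835 + 139·1089 + 147·1012 = 390315; w2·w2 = 108·108 + 139·139 + 147·147 = 52594
λ ≈ 390315/52594 = 7.4213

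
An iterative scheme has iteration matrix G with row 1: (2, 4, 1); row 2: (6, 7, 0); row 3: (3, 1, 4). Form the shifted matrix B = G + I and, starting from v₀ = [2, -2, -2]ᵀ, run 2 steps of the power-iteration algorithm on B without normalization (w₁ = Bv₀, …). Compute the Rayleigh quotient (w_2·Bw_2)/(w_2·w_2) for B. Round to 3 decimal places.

B = G + I has rows (3, 4, 1); (6, 8, 0); (3, 1, 5)
w1 = Bv₀ = (3·2 + 4·(-2) + 1·(-2); 6·2 + 8·(-2) + 0·(-2); 3·2 + 1·(-2) + 5·(-2)) = (-4, -4, -6)
w2 = Bw1 = (3·(-4) + 4·(-4) + 1·(-6); 6·(-4) + 8·(-4) + 0·(-6); 3·(-4) + 1·(-4) + 5·(-6)) = (-34, -56, -46)
Bw2 = (-372, -652, -388)
w2·Bw2 = 67008; w2·w2 = 6408; μ ≈ 67008/6408 = 10.457

μ ≈ 10.457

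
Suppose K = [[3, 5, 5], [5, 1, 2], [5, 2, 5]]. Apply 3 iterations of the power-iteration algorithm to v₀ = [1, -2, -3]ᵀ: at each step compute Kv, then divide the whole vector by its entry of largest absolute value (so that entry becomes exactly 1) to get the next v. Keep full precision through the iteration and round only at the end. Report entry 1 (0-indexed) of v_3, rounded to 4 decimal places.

Kv0 = (-22.00000, -3.00000, -14.00000); divide by -22.00000 → v1 = (1.00000, 0.13636, 0.63636)
Kv1 = (6.86364, 6.40909, 8.45455); divide by 8.45455 → v2 = (0.81183, 0.75806, 1.00000)
Kv2 = (11.22581, 6.81720, 10.57527); divide by 11.22581 → v3 = (1.00000, 0.60728, 0.94205)
Requested entry of v3: -1268/-2088 = 0.6073

0.6073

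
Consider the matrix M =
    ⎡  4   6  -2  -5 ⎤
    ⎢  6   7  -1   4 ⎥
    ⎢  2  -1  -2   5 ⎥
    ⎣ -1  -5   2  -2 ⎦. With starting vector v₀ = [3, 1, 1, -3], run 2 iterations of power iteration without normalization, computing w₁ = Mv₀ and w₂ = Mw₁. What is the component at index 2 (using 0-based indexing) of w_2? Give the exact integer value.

w1 = Mv₀ = (31, 12, -12, 0)
w2 = Mw1 = (220, 282, 74, -115)
The requested component of w2 is 74.

74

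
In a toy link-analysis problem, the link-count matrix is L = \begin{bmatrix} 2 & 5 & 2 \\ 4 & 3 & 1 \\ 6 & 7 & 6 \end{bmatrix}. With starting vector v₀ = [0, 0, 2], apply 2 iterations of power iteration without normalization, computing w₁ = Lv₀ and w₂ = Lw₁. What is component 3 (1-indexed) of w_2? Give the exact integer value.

w1 = Lv₀ = (2·0 + 5·0 + 2·2; 4·0 + 3·0 + 1·2; 6·0 + 7·0 + 6·2) = (4, 2, 12)
w2 = Lw1 = (2·4 + 5·2 + 2·12; 4·4 + 3·2 + 1·12; 6·4 + 7·2 + 6·12) = (42, 34, 110)
The requested component of w2 is 110.

110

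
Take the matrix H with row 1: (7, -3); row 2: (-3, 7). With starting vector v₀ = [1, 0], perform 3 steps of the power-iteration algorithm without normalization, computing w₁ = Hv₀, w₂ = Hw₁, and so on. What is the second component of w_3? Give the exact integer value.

w1 = Hv₀ = (7·1 + (-3)·0; (-3)·1 + 7·0) = (7, -3)
w2 = Hw1 = (7·7 + (-3)·(-3); (-3)·7 + 7·(-3)) = (58, -42)
w3 = Hw2 = (532, -468)
The requested component of w3 is -468.

-468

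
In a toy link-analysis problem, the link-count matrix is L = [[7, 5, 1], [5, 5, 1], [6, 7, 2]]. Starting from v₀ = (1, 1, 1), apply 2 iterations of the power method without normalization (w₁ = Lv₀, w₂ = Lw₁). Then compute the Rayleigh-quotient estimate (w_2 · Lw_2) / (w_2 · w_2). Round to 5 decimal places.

λ ≈ 12.33450

w1 = Lv₀ = (13, 11, 15)
w2 = Lw1 = (161, 135, 185)
Lw2 = (1987, 1665, 2281)
w2·Lw2 = 161·1987 + 135·1665 + 185·2281 = 966667; w2·w2 = 161·161 + 135·135 + 185·185 = 78371
λ ≈ 966667/78371 = 12.33450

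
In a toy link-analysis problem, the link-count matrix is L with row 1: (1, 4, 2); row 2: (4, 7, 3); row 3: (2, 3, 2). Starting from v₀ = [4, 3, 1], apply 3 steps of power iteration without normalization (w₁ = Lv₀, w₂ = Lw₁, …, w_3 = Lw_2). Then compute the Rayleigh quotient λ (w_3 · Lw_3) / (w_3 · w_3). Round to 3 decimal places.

10.508

w1 = Lv₀ = (18, 40, 19)
w2 = Lw1 = (216, 409, 194)
w3 = Lw2 = (2240, 4309, 2047)
Lw3 = (23570, 45264, 21501)
w3·Lw3 = 2240·23570 + 4309·45264 + 2047·21501 = 291851923; w3·w3 = 2240·2240 + 4309·4309 + 2047·2047 = 27775290
λ ≈ 291851923/27775290 = 10.508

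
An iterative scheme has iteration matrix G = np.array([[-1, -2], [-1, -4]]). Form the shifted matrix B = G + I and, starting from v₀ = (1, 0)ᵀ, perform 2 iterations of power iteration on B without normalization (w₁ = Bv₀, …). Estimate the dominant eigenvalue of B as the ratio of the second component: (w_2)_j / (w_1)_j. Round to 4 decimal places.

-3.0000

B = G + I has rows (0, -2); (-1, -3)
w1 = Bv₀ = (0·1 + (-2)·0; (-1)·1 + (-3)·0) = (0, -1)
w2 = Bw1 = (0·0 + (-2)·(-1); (-1)·0 + (-3)·(-1)) = (2, 3)
Ratio: 3/-1 = -3.0000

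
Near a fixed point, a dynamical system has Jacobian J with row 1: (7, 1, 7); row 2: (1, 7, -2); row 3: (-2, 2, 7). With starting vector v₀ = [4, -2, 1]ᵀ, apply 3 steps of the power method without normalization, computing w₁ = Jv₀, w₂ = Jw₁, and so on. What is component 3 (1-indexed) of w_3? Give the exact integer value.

-1325

w1 = Jv₀ = (7·4 + 1·(-2) + 7·1; 1·4 + 7·(-2) + (-2)·1; (-2)·4 + 2·(-2) + 7·1) = (33, -12, -5)
w2 = Jw1 = (7·33 + 1·(-12) + 7·(-5); 1·33 + 7·(-12) + (-2)·(-5); (-2)·33 + 2·(-12) + 7·(-5)) = (184, -41, -125)
w3 = Jw2 = (372, 147, -1325)
The requested component of w3 is -1325.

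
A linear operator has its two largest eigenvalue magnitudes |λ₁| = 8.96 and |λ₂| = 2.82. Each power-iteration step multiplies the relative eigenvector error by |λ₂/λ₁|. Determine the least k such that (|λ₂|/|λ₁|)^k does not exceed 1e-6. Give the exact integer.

|λ₂/λ₁| = 2.82/8.96 = 0.31473
Need k ≥ ln(1e-6) / ln(0.31473) = -13.8155 / -1.1560 ≈ 11.951
Smallest integer k satisfying the bound: 12

12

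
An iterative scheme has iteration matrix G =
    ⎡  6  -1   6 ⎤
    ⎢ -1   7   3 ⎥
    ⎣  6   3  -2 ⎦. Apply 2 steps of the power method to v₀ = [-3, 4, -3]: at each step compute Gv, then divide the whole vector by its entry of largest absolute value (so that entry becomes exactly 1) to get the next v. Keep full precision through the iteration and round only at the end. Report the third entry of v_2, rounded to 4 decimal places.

0.6641

Gv0 = (-40.00000, 22.00000, 0.00000); divide by -40.00000 → v1 = (1.00000, -0.55000, 0.00000)
Gv1 = (6.55000, -4.85000, 4.35000); divide by 6.55000 → v2 = (1.00000, -0.74046, 0.66412)
Requested entry of v2: -174/-262 = 0.6641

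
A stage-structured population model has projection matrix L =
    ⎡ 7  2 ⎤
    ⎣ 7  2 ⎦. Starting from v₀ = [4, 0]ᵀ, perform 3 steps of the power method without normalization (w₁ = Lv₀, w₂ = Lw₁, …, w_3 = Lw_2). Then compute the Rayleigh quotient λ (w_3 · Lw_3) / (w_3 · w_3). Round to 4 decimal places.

w1 = Lv₀ = (28, 28)
w2 = Lw1 = (252, 252)
w3 = Lw2 = (2268, 2268)
Lw3 = (20412, 20412)
w3·Lw3 = 2268·20412 + 2268·20412 = 92588832; w3·w3 = 2268·2268 + 2268·2268 = 10287648
λ ≈ 92588832/10287648 = 9.0000

λ ≈ 9.0000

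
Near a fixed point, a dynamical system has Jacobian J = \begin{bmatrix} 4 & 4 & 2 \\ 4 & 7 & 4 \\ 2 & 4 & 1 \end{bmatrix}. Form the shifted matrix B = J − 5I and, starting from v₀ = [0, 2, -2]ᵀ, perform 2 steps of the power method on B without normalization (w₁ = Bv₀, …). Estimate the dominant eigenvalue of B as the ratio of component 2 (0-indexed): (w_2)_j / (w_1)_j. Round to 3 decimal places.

-4.500

B = J − 5I has rows (-1, 4, 2); (4, 2, 4); (2, 4, -4)
w1 = Bv₀ = (4, -4, 16)
w2 = Bw1 = (12, 72, -72)
Ratio: -72/16 = -4.500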